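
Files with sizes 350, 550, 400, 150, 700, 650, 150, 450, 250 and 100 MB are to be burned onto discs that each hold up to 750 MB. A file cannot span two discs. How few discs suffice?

Total = 700 + 650 + 550 + 450 + 400 + 350 + 250 + 150 + 150 + 100 = 3750 MB.
Lower bound: ⌈3750/750⌉ = 5 discs.
A packing using 6 discs:
  disc 1: 700 = 700
  disc 2: 650 + 100 = 750
  disc 3: 550 + 150 = 700
  disc 4: 450 + 250 = 700
  disc 5: 400 + 350 = 750
  disc 6: 150 = 150
No arrangement into 5 discs stays within capacity, so 6 is optimal.

6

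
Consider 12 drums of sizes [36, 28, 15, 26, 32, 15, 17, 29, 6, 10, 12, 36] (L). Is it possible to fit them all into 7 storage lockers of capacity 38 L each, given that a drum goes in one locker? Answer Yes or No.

No

Total = 262 L; ⌈262/38⌉ = 7.
The bound of 7 does not rule out 7, but exhaustive search shows no assignment into 7 storage lockers of capacity 38 L exists — the minimum is 8.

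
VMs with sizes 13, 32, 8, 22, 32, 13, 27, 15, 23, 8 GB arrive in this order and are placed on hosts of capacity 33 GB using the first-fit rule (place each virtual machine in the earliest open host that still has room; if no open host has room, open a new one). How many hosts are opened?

7

  13 → host 1 (new)  [load 13/33]
  32 → host 2 (new)  [load 32/33]
  8 → host 1  [load 21/33]
  22 → host 3 (new)  [load 22/33]
  32 → host 4 (new)  [load 32/33]
  13 → host 5 (new)  [load 13/33]
  27 → host 6 (new)  [load 27/33]
  15 → host 5  [load 28/33]
  23 → host 7 (new)  [load 23/33]
  8 → host 1  [load 29/33]
7 hosts opened.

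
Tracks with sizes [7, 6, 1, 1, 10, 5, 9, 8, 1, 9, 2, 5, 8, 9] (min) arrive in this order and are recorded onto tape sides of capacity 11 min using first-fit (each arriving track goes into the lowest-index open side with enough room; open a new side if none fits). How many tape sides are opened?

  7 → side 1 (new)  [load 7/11]
  6 → side 2 (new)  [load 6/11]
  1 → side 1  [load 8/11]
  1 → side 1  [load 9/11]
  10 → side 3 (new)  [load 10/11]
  5 → side 2  [load 11/11]
  9 → side 4 (new)  [load 9/11]
  8 → side 5 (new)  [load 8/11]
  1 → side 1  [load 10/11]
  9 → side 6 (new)  [load 9/11]
  2 → side 4  [load 11/11]
  5 → side 7 (new)  [load 5/11]
  8 → side 8 (new)  [load 8/11]
  9 → side 9 (new)  [load 9/11]
9 tape sides opened.

9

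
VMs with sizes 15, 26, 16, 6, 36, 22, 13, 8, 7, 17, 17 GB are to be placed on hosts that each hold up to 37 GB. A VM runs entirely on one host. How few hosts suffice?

6

Total = 36 + 26 + 22 + 17 + 17 + 16 + 15 + 13 + 8 + 7 + 6 = 183 GB.
Lower bound: ⌈183/37⌉ = 5 hosts.
A packing using 6 hosts:
  host 1: 36 = 36
  host 2: 26 + 8 = 34
  host 3: 22 + 15 = 37
  host 4: 17 + 17 = 34
  host 5: 16 + 13 + 7 = 36
  host 6: 6 = 6
No arrangement into 5 hosts stays within capacity, so 6 is optimal.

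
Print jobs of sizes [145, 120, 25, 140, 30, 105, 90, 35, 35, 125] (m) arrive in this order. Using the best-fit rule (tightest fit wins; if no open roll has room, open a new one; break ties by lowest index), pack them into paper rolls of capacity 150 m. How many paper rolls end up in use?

7

  145 → roll 1 (new)  [load 145/150]
  120 → roll 2 (new)  [load 120/150]
  25 → roll 2  [load 145/150]
  140 → roll 3 (new)  [load 140/150]
  30 → roll 4 (new)  [load 30/150]
  105 → roll 4  [load 135/150]
  90 → roll 5 (new)  [load 90/150]
  35 → roll 5  [load 125/150]
  35 → roll 6 (new)  [load 35/150]
  125 → roll 7 (new)  [load 125/150]
7 paper rolls opened.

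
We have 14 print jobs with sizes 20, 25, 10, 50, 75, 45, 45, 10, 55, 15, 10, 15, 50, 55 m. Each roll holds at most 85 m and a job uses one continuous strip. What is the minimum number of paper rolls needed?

Total = 75 + 55 + 55 + 50 + 50 + 45 + 45 + 25 + 20 + 15 + 15 + 10 + 10 + 10 = 480 m.
Lower bound: ⌈480/85⌉ = 6 paper rolls.
Also, 7 print jobs each exceed 85/2 m, and no two of those can share a roll, so at least 7 paper rolls are needed.
A packing using 7 paper rolls:
  roll 1: 75 + 10 = 85
  roll 2: 55 + 25 = 80
  roll 3: 55 + 20 + 10 = 85
  roll 4: 50 + 15 + 15 = 80
  roll 5: 50 + 10 = 60
  roll 6: 45 = 45
  roll 7: 45 = 45
This matches the lower bound, so 7 is optimal.

7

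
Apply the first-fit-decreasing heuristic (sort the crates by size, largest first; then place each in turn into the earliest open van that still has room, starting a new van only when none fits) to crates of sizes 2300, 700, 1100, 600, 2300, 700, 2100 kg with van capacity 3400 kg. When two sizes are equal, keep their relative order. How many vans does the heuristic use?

Sorted descending: 2300, 2300, 2100, 1100, 700, 700, 600.
  2300 → van 1 (new)  [load 2300/3400]
  2300 → van 2 (new)  [load 2300/3400]
  2100 → van 3 (new)  [load 2100/3400]
  1100 → van 1  [load 3400/3400]
  700 → van 2  [load 3000/3400]
  700 → van 3  [load 2800/3400]
  600 → van 3  [load 3400/3400]
3 vans opened.

3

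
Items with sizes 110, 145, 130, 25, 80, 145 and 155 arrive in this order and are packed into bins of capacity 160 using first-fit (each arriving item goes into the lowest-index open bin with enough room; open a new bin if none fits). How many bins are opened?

6

  110 → bin 1 (new)  [load 110/160]
  145 → bin 2 (new)  [load 145/160]
  130 → bin 3 (new)  [load 130/160]
  25 → bin 1  [load 135/160]
  80 → bin 4 (new)  [load 80/160]
  145 → bin 5 (new)  [load 145/160]
  155 → bin 6 (new)  [load 155/160]
6 bins opened.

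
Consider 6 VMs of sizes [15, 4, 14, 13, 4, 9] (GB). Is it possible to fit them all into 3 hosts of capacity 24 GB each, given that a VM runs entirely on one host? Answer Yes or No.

Yes

A valid assignment using 3 hosts:
  host 1: 15 + 9 = 24
  host 2: 14 + 4 + 4 = 22
  host 3: 13 = 13
Every load is within 24 GB, so 3 hosts suffice.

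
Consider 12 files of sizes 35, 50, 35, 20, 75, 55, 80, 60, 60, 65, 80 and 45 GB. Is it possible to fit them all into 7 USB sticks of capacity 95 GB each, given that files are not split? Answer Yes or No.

Total = 660 GB; ⌈660/95⌉ = 7.
8 files each exceed half the capacity and cannot share a USB stick, forcing at least 8 USB sticks.
At least 8 USB sticks are required, but only 7 are allowed.

No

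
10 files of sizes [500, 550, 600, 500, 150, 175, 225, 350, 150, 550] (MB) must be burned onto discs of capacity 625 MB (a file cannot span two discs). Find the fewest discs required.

7

Total = 600 + 550 + 550 + 500 + 500 + 350 + 225 + 175 + 150 + 150 = 3750 MB.
Lower bound: ⌈3750/625⌉ = 6 discs.
A packing using 7 discs:
  disc 1: 600 = 600
  disc 2: 550 = 550
  disc 3: 550 = 550
  disc 4: 500 = 500
  disc 5: 500 = 500
  disc 6: 350 + 225 = 575
  disc 7: 175 + 150 + 150 = 475
No arrangement into 6 discs stays within capacity, so 7 is optimal.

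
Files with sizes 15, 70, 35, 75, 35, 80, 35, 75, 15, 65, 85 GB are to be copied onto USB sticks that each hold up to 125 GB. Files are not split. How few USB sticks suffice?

Total = 85 + 80 + 75 + 75 + 70 + 65 + 35 + 35 + 35 + 15 + 15 = 585 GB.
Lower bound: ⌈585/125⌉ = 5 USB sticks.
Also, 6 files each exceed 125/2 GB, and no two of those can share a USB stick, so at least 6 USB sticks are needed.
A packing using 6 USB sticks:
  USB stick 1: 85 + 35 = 120
  USB stick 2: 80 + 35 = 115
  USB stick 3: 75 + 35 + 15 = 125
  USB stick 4: 75 + 15 = 90
  USB stick 5: 70 = 70
  USB stick 6: 65 = 65
This matches the lower bound, so 6 is optimal.

6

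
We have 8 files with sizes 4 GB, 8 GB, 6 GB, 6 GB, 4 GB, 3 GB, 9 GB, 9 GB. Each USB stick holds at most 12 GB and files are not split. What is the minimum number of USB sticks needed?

Total = 9 + 9 + 8 + 6 + 6 + 4 + 4 + 3 = 49 GB.
Lower bound: ⌈49/12⌉ = 5 USB sticks.
A packing using 5 USB sticks:
  USB stick 1: 9 + 3 = 12
  USB stick 2: 9 = 9
  USB stick 3: 8 + 4 = 12
  USB stick 4: 6 + 6 = 12
  USB stick 5: 4 = 4
This matches the lower bound, so 5 is optimal.

5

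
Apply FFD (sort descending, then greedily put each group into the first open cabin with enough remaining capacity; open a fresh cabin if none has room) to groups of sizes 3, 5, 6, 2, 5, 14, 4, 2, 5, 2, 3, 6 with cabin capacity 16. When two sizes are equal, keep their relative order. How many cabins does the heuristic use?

4

Sorted descending: 14, 6, 6, 5, 5, 5, 4, 3, 3, 2, 2, 2.
  14 → cabin 1 (new)  [load 14/16]
  6 → cabin 2 (new)  [load 6/16]
  6 → cabin 2  [load 12/16]
  5 → cabin 3 (new)  [load 5/16]
  5 → cabin 3  [load 10/16]
  5 → cabin 3  [load 15/16]
  4 → cabin 2  [load 16/16]
  3 → cabin 4 (new)  [load 3/16]
  3 → cabin 4  [load 6/16]
  2 → cabin 1  [load 16/16]
  2 → cabin 4  [load 8/16]
  2 → cabin 4  [load 10/16]
4 cabins opened.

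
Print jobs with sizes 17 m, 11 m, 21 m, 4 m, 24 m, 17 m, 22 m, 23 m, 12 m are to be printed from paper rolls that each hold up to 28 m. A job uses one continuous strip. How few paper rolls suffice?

Total = 24 + 23 + 22 + 21 + 17 + 17 + 12 + 11 + 4 = 151 m.
Lower bound: ⌈151/28⌉ = 6 paper rolls.
A packing using 7 paper rolls:
  roll 1: 24 + 4 = 28
  roll 2: 23 = 23
  roll 3: 22 = 22
  roll 4: 21 = 21
  roll 5: 17 + 11 = 28
  roll 6: 17 = 17
  roll 7: 12 = 12
No arrangement into 6 paper rolls stays within capacity, so 7 is optimal.

7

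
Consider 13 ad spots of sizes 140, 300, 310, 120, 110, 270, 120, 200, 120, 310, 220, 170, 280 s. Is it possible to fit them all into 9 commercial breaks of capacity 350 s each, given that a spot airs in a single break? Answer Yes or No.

A valid assignment using 9 commercial breaks:
  break 1: 310 = 310
  break 2: 310 = 310
  break 3: 300 = 300
  break 4: 280 = 280
  break 5: 270 = 270
  break 6: 220 + 120 = 340
  break 7: 200 + 140 = 340
  break 8: 170 + 120 = 290
  break 9: 120 + 110 = 230
Every load is within 350 s, so 9 commercial breaks suffice.

Yes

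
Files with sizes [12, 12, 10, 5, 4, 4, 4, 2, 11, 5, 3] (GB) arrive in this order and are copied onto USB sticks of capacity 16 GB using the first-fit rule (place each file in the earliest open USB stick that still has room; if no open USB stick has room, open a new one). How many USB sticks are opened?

5

  12 → USB stick 1 (new)  [load 12/16]
  12 → USB stick 2 (new)  [load 12/16]
  10 → USB stick 3 (new)  [load 10/16]
  5 → USB stick 3  [load 15/16]
  4 → USB stick 1  [load 16/16]
  4 → USB stick 2  [load 16/16]
  4 → USB stick 4 (new)  [load 4/16]
  2 → USB stick 4  [load 6/16]
  11 → USB stick 5 (new)  [load 11/16]
  5 → USB stick 4  [load 11/16]
  3 → USB stick 4  [load 14/16]
5 USB sticks opened.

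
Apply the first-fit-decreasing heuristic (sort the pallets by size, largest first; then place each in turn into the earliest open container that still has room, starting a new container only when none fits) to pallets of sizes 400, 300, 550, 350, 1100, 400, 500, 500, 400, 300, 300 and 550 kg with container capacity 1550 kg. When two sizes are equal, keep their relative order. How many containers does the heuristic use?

Sorted descending: 1100, 550, 550, 500, 500, 400, 400, 400, 350, 300, 300, 300.
  1100 → container 1 (new)  [load 1100/1550]
  550 → container 2 (new)  [load 550/1550]
  550 → container 2  [load 1100/1550]
  500 → container 3 (new)  [load 500/1550]
  500 → container 3  [load 1000/1550]
  400 → container 1  [load 1500/1550]
  400 → container 2  [load 1500/1550]
  400 → container 3  [load 1400/1550]
  350 → container 4 (new)  [load 350/1550]
  300 → container 4  [load 650/1550]
  300 → container 4  [load 950/1550]
  300 → container 4  [load 1250/1550]
4 containers opened.

4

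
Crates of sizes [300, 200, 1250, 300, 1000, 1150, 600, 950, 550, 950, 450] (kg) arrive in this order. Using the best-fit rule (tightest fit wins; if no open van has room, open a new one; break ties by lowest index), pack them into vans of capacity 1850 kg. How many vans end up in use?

5

  300 → van 1 (new)  [load 300/1850]
  200 → van 1  [load 500/1850]
  1250 → van 1  [load 1750/1850]
  300 → van 2 (new)  [load 300/1850]
  1000 → van 2  [load 1300/1850]
  1150 → van 3 (new)  [load 1150/1850]
  600 → van 3  [load 1750/1850]
  950 → van 4 (new)  [load 950/1850]
  550 → van 2  [load 1850/1850]
  950 → van 5 (new)  [load 950/1850]
  450 → van 4  [load 1400/1850]
5 vans opened.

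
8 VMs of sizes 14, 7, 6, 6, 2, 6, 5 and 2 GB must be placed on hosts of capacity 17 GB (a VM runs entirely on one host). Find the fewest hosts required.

Total = 14 + 7 + 6 + 6 + 6 + 5 + 2 + 2 = 48 GB.
Lower bound: ⌈48/17⌉ = 3 hosts.
A packing using 3 hosts:
  host 1: 14 + 2 = 16
  host 2: 7 + 6 + 2 = 15
  host 3: 6 + 6 + 5 = 17
This matches the lower bound, so 3 is optimal.

3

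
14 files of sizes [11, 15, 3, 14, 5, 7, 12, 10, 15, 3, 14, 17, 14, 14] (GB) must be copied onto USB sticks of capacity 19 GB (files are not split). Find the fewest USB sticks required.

Total = 17 + 15 + 15 + 14 + 14 + 14 + 14 + 12 + 11 + 10 + 7 + 5 + 3 + 3 = 154 GB.
Lower bound: ⌈154/19⌉ = 9 USB sticks.
Also, 10 files each exceed 19/2 GB, and no two of those can share a USB stick, so at least 10 USB sticks are needed.
A packing using 10 USB sticks:
  USB stick 1: 17 = 17
  USB stick 2: 15 + 3 = 18
  USB stick 3: 15 + 3 = 18
  USB stick 4: 14 + 5 = 19
  USB stick 5: 14 = 14
  USB stick 6: 14 = 14
  USB stick 7: 14 = 14
  USB stick 8: 12 + 7 = 19
  USB stick 9: 11 = 11
  USB stick 10: 10 = 10
This matches the lower bound, so 10 is optimal.

10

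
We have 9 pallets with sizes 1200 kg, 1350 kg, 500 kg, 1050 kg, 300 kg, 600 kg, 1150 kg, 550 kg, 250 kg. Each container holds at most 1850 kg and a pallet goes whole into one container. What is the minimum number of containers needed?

Total = 1350 + 1200 + 1150 + 1050 + 600 + 550 + 500 + 300 + 250 = 6950 kg.
Lower bound: ⌈6950/1850⌉ = 4 containers.
A packing using 4 containers:
  container 1: 1350 + 500 = 1850
  container 2: 1200 + 600 = 1800
  container 3: 1150 + 550 = 1700
  container 4: 1050 + 300 + 250 = 1600
This matches the lower bound, so 4 is optimal.

4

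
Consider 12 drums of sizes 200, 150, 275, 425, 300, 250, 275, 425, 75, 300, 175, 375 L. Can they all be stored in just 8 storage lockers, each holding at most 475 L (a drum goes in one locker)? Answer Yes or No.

A valid assignment using 8 storage lockers:
  locker 1: 425 = 425
  locker 2: 425 = 425
  locker 3: 375 + 75 = 450
  locker 4: 300 + 175 = 475
  locker 5: 300 + 150 = 450
  locker 6: 275 + 200 = 475
  locker 7: 275 = 275
  locker 8: 250 = 250
Every load is within 475 L, so 8 storage lockers suffice.

Yes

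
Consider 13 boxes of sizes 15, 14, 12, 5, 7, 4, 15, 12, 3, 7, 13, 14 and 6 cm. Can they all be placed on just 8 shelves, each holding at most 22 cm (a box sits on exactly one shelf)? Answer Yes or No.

Yes

A valid assignment using 7 shelves:
  shelf 1: 15 + 7 = 22
  shelf 2: 15 + 7 = 22
  shelf 3: 14 + 6 = 20
  shelf 4: 14 + 5 + 3 = 22
  shelf 5: 13 + 4 = 17
  shelf 6: 12 = 12
  shelf 7: 12 = 12
That uses only 7 ≤ 8, so 8 shelves are enough.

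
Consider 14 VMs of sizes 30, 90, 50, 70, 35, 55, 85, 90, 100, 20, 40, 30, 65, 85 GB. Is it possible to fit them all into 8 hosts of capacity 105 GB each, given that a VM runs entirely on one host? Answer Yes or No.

Total = 845 GB; ⌈845/105⌉ = 9.
At least 9 hosts are required, but only 8 are allowed.

No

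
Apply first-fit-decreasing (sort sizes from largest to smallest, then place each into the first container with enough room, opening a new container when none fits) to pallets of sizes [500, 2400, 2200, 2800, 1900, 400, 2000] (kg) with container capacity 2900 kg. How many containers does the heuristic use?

Sorted descending: 2800, 2400, 2200, 2000, 1900, 500, 400.
  2800 → container 1 (new)  [load 2800/2900]
  2400 → container 2 (new)  [load 2400/2900]
  2200 → container 3 (new)  [load 2200/2900]
  2000 → container 4 (new)  [load 2000/2900]
  1900 → container 5 (new)  [load 1900/2900]
  500 → container 2  [load 2900/2900]
  400 → container 3  [load 2600/2900]
5 containers opened.

5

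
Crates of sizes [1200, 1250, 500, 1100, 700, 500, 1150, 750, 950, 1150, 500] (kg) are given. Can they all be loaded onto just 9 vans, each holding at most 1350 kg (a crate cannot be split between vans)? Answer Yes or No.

Yes

A valid assignment using 9 vans:
  van 1: 1250 = 1250
  van 2: 1200 = 1200
  van 3: 1150 = 1150
  van 4: 1150 = 1150
  van 5: 1100 = 1100
  van 6: 950 = 950
  van 7: 750 + 500 = 1250
  van 8: 700 + 500 = 1200
  van 9: 500 = 500
Every load is within 1350 kg, so 9 vans suffice.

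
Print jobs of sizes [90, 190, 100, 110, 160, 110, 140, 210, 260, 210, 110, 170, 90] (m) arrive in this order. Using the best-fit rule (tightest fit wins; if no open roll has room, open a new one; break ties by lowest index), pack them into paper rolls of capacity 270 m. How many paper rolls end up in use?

9

  90 → roll 1 (new)  [load 90/270]
  190 → roll 2 (new)  [load 190/270]
  100 → roll 1  [load 190/270]
  110 → roll 3 (new)  [load 110/270]
  160 → roll 3  [load 270/270]
  110 → roll 4 (new)  [load 110/270]
  140 → roll 4  [load 250/270]
  210 → roll 5 (new)  [load 210/270]
  260 → roll 6 (new)  [load 260/270]
  210 → roll 7 (new)  [load 210/270]
  110 → roll 8 (new)  [load 110/270]
  170 → roll 9 (new)  [load 170/270]
  90 → roll 9  [load 260/270]
9 paper rolls opened.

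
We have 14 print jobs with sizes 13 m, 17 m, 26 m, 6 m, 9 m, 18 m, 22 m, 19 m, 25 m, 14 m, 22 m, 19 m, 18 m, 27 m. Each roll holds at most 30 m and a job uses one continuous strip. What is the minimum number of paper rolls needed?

Total = 27 + 26 + 25 + 22 + 22 + 19 + 19 + 18 + 18 + 17 + 14 + 13 + 9 + 6 = 255 m.
Lower bound: ⌈255/30⌉ = 9 paper rolls.
Also, 10 print jobs each exceed 15 m, and no two of those can share a roll, so at least 10 paper rolls are needed.
A packing using 11 paper rolls:
  roll 1: 27 = 27
  roll 2: 26 = 26
  roll 3: 25 = 25
  roll 4: 22 + 6 = 28
  roll 5: 22 = 22
  roll 6: 19 + 9 = 28
  roll 7: 19 = 19
  roll 8: 18 = 18
  roll 9: 18 = 18
  roll 10: 17 + 13 = 30
  roll 11: 14 = 14
No arrangement into 10 paper rolls stays within capacity, so 11 is optimal.

11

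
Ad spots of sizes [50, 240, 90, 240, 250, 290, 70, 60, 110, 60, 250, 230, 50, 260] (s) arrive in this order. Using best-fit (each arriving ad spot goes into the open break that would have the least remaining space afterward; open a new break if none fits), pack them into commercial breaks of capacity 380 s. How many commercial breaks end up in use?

7

  50 → break 1 (new)  [load 50/380]
  240 → break 1  [load 290/380]
  90 → break 1  [load 380/380]
  240 → break 2 (new)  [load 240/380]
  250 → break 3 (new)  [load 250/380]
  290 → break 4 (new)  [load 290/380]
  70 → break 4  [load 360/380]
  60 → break 3  [load 310/380]
  110 → break 2  [load 350/380]
  60 → break 3  [load 370/380]
  250 → break 5 (new)  [load 250/380]
  230 → break 6 (new)  [load 230/380]
  50 → break 5  [load 300/380]
  260 → break 7 (new)  [load 260/380]
7 commercial breaks opened.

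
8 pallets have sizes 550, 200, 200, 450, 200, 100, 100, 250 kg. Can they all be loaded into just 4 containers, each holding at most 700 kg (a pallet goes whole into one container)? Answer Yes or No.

Yes

A valid assignment using 3 containers:
  container 1: 550 + 100 = 650
  container 2: 450 + 250 = 700
  container 3: 200 + 200 + 200 + 100 = 700
That uses only 3 ≤ 4, so 4 containers are enough.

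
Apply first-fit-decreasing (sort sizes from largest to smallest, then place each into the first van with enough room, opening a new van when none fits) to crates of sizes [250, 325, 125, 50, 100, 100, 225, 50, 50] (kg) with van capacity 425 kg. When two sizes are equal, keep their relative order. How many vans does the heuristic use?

Sorted descending: 325, 250, 225, 125, 100, 100, 50, 50, 50.
  325 → van 1 (new)  [load 325/425]
  250 → van 2 (new)  [load 250/425]
  225 → van 3 (new)  [load 225/425]
  125 → van 2  [load 375/425]
  100 → van 1  [load 425/425]
  100 → van 3  [load 325/425]
  50 → van 2  [load 425/425]
  50 → van 3  [load 375/425]
  50 → van 3  [load 425/425]
3 vans opened.

3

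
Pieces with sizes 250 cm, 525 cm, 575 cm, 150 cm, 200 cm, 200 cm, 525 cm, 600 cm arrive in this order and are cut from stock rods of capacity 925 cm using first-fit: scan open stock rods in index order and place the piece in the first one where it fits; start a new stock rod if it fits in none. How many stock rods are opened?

4

  250 → stock rod 1 (new)  [load 250/925]
  525 → stock rod 1  [load 775/925]
  575 → stock rod 2 (new)  [load 575/925]
  150 → stock rod 1  [load 925/925]
  200 → stock rod 2  [load 775/925]
  200 → stock rod 3 (new)  [load 200/925]
  525 → stock rod 3  [load 725/925]
  600 → stock rod 4 (new)  [load 600/925]
4 stock rods opened.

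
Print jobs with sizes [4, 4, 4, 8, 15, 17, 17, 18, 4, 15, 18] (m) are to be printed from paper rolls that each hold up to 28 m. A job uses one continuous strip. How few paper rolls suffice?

Total = 18 + 18 + 17 + 17 + 15 + 15 + 8 + 4 + 4 + 4 + 4 = 124 m.
Lower bound: ⌈124/28⌉ = 5 paper rolls.
Also, 6 print jobs each exceed 14 m, and no two of those can share a roll, so at least 6 paper rolls are needed.
A packing using 6 paper rolls:
  roll 1: 18 + 8 = 26
  roll 2: 18 + 4 + 4 = 26
  roll 3: 17 + 4 + 4 = 25
  roll 4: 17 = 17
  roll 5: 15 = 15
  roll 6: 15 = 15
This matches the lower bound, so 6 is optimal.

6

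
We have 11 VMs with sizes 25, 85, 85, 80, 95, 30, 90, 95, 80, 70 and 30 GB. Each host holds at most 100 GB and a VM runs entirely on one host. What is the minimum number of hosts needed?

9

Total = 95 + 95 + 90 + 85 + 85 + 80 + 80 + 70 + 30 + 30 + 25 = 765 GB.
Lower bound: ⌈765/100⌉ = 8 hosts.
A packing using 9 hosts:
  host 1: 95 = 95
  host 2: 95 = 95
  host 3: 90 = 90
  host 4: 85 = 85
  host 5: 85 = 85
  host 6: 80 = 80
  host 7: 80 = 80
  host 8: 70 + 30 = 100
  host 9: 30 + 25 = 55
No arrangement into 8 hosts stays within capacity, so 9 is optimal.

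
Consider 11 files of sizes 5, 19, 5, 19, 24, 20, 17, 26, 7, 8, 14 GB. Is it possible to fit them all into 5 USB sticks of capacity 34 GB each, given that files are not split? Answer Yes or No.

No

Total = 164 GB; ⌈164/34⌉ = 5.
The bound of 5 does not rule out 5, but exhaustive search shows no assignment into 5 USB sticks of capacity 34 GB exists — the minimum is 6.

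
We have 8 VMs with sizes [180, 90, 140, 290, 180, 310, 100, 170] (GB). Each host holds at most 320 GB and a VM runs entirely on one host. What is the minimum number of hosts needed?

5

Total = 310 + 290 + 180 + 180 + 170 + 140 + 100 + 90 = 1460 GB.
Lower bound: ⌈1460/320⌉ = 5 hosts.
A packing using 5 hosts:
  host 1: 310 = 310
  host 2: 290 = 290
  host 3: 180 + 140 = 320
  host 4: 180 + 100 = 280
  host 5: 170 + 90 = 260
This matches the lower bound, so 5 is optimal.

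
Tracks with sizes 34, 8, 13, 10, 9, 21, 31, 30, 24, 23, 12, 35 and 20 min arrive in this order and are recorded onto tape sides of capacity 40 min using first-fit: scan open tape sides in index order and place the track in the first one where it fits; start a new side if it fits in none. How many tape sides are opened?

  34 → side 1 (new)  [load 34/40]
  8 → side 2 (new)  [load 8/40]
  13 → side 2  [load 21/40]
  10 → side 2  [load 31/40]
  9 → side 2  [load 40/40]
  21 → side 3 (new)  [load 21/40]
  31 → side 4 (new)  [load 31/40]
  30 → side 5 (new)  [load 30/40]
  24 → side 6 (new)  [load 24/40]
  23 → side 7 (new)  [load 23/40]
  12 → side 3  [load 33/40]
  35 → side 8 (new)  [load 35/40]
  20 → side 9 (new)  [load 20/40]
9 tape sides opened.

9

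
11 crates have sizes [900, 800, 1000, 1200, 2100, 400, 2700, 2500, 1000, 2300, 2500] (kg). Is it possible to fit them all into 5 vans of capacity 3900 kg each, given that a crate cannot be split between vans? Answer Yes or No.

A valid assignment using 5 vans:
  van 1: 2700 + 1200 = 3900
  van 2: 2500 + 1000 + 400 = 3900
  van 3: 2500 + 1000 = 3500
  van 4: 2300 + 900 = 3200
  van 5: 2100 + 800 = 2900
Every load is within 3900 kg, so 5 vans suffice.

Yes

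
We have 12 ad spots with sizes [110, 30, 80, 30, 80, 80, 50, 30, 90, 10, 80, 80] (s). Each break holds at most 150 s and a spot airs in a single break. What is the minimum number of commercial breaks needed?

7

Total = 110 + 90 + 80 + 80 + 80 + 80 + 80 + 50 + 30 + 30 + 30 + 10 = 750 s.
Lower bound: ⌈750/150⌉ = 5 commercial breaks.
Also, 7 ad spots each exceed 75 s, and no two of those can share a break, so at least 7 commercial breaks are needed.
A packing using 7 commercial breaks:
  break 1: 110 + 30 + 10 = 150
  break 2: 90 + 50 = 140
  break 3: 80 + 30 + 30 = 140
  break 4: 80 = 80
  break 5: 80 = 80
  break 6: 80 = 80
  break 7: 80 = 80
This matches the lower bound, so 7 is optimal.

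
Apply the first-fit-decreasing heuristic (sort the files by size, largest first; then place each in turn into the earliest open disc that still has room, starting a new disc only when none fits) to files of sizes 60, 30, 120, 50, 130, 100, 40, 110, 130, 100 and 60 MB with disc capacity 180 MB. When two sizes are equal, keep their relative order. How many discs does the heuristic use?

6

Sorted descending: 130, 130, 120, 110, 100, 100, 60, 60, 50, 40, 30.
  130 → disc 1 (new)  [load 130/180]
  130 → disc 2 (new)  [load 130/180]
  120 → disc 3 (new)  [load 120/180]
  110 → disc 4 (new)  [load 110/180]
  100 → disc 5 (new)  [load 100/180]
  100 → disc 6 (new)  [load 100/180]
  60 → disc 3  [load 180/180]
  60 → disc 4  [load 170/180]
  50 → disc 1  [load 180/180]
  40 → disc 2  [load 170/180]
  30 → disc 5  [load 130/180]
6 discs opened.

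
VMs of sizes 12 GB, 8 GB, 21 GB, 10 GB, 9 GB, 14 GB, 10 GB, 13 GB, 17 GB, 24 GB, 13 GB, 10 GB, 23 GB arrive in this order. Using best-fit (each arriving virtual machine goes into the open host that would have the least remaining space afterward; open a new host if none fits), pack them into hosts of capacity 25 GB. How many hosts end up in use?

  12 → host 1 (new)  [load 12/25]
  8 → host 1  [load 20/25]
  21 → host 2 (new)  [load 21/25]
  10 → host 3 (new)  [load 10/25]
  9 → host 3  [load 19/25]
  14 → host 4 (new)  [load 14/25]
  10 → host 4  [load 24/25]
  13 → host 5 (new)  [load 13/25]
  17 → host 6 (new)  [load 17/25]
  24 → host 7 (new)  [load 24/25]
  13 → host 8 (new)  [load 13/25]
  10 → host 5  [load 23/25]
  23 → host 9 (new)  [load 23/25]
9 hosts opened.

9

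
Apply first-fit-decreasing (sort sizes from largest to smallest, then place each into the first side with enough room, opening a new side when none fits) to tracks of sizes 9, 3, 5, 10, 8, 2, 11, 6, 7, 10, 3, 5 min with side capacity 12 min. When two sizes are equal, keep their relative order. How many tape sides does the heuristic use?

7

Sorted descending: 11, 10, 10, 9, 8, 7, 6, 5, 5, 3, 3, 2.
  11 → side 1 (new)  [load 11/12]
  10 → side 2 (new)  [load 10/12]
  10 → side 3 (new)  [load 10/12]
  9 → side 4 (new)  [load 9/12]
  8 → side 5 (new)  [load 8/12]
  7 → side 6 (new)  [load 7/12]
  6 → side 7 (new)  [load 6/12]
  5 → side 6  [load 12/12]
  5 → side 7  [load 11/12]
  3 → side 4  [load 12/12]
  3 → side 5  [load 11/12]
  2 → side 2  [load 12/12]
7 tape sides opened.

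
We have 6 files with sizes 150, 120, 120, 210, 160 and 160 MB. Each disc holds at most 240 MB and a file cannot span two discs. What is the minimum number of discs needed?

5

Total = 210 + 160 + 160 + 150 + 120 + 120 = 920 MB.
Lower bound: ⌈920/240⌉ = 4 discs.
A packing using 5 discs:
  disc 1: 210 = 210
  disc 2: 160 = 160
  disc 3: 160 = 160
  disc 4: 150 = 150
  disc 5: 120 + 120 = 240
No arrangement into 4 discs stays within capacity, so 5 is optimal.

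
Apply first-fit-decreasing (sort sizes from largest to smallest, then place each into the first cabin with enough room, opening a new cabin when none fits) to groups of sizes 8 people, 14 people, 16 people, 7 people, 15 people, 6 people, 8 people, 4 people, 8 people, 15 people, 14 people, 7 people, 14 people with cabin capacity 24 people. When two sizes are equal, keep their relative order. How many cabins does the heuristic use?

Sorted descending: 16, 15, 15, 14, 14, 14, 8, 8, 8, 7, 7, 6, 4.
  16 → cabin 1 (new)  [load 16/24]
  15 → cabin 2 (new)  [load 15/24]
  15 → cabin 3 (new)  [load 15/24]
  14 → cabin 4 (new)  [load 14/24]
  14 → cabin 5 (new)  [load 14/24]
  14 → cabin 6 (new)  [load 14/24]
  8 → cabin 1  [load 24/24]
  8 → cabin 2  [load 23/24]
  8 → cabin 3  [load 23/24]
  7 → cabin 4  [load 21/24]
  7 → cabin 5  [load 21/24]
  6 → cabin 6  [load 20/24]
  4 → cabin 6  [load 24/24]
6 cabins opened.

6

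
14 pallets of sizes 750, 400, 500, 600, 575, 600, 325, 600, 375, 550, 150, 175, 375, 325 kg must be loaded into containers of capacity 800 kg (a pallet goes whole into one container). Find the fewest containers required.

Total = 750 + 600 + 600 + 600 + 575 + 550 + 500 + 400 + 375 + 375 + 325 + 325 + 175 + 150 = 6300 kg.
Lower bound: ⌈6300/800⌉ = 8 containers.
A packing using 10 containers:
  container 1: 750 = 750
  container 2: 600 + 175 = 775
  container 3: 600 + 150 = 750
  container 4: 600 = 600
  container 5: 575 = 575
  container 6: 550 = 550
  container 7: 500 = 500
  container 8: 400 + 375 = 775
  container 9: 375 + 325 = 700
  container 10: 325 = 325
No arrangement into 9 containers stays within capacity, so 10 is optimal.

10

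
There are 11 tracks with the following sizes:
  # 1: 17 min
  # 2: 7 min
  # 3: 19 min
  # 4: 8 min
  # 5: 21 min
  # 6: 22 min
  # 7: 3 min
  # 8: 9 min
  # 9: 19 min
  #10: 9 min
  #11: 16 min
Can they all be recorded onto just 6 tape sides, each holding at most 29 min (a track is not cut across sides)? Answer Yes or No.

Yes

A valid assignment using 6 tape sides:
  side 1: 22 + 7 = 29
  side 2: 21 + 8 = 29
  side 3: 19 + 9 = 28
  side 4: 19 + 9 = 28
  side 5: 17 + 3 = 20
  side 6: 16 = 16
Every load is within 29 min, so 6 tape sides suffice.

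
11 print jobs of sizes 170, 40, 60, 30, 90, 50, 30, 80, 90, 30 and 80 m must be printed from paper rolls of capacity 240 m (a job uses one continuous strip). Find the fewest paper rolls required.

Total = 170 + 90 + 90 + 80 + 80 + 60 + 50 + 40 + 30 + 30 + 30 = 750 m.
Lower bound: ⌈750/240⌉ = 4 paper rolls.
A packing using 4 paper rolls:
  roll 1: 170 + 60 = 230
  roll 2: 90 + 90 + 50 = 230
  roll 3: 80 + 80 + 40 + 30 = 230
  roll 4: 30 + 30 = 60
This matches the lower bound, so 4 is optimal.

4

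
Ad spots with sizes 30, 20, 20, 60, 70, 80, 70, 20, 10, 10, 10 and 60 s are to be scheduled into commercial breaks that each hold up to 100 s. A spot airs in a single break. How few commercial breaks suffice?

5

Total = 80 + 70 + 70 + 60 + 60 + 30 + 20 + 20 + 20 + 10 + 10 + 10 = 460 s.
Lower bound: ⌈460/100⌉ = 5 commercial breaks.
A packing using 5 commercial breaks:
  break 1: 80 + 20 = 100
  break 2: 70 + 30 = 100
  break 3: 70 + 20 + 10 = 100
  break 4: 60 + 20 + 10 + 10 = 100
  break 5: 60 = 60
This matches the lower bound, so 5 is optimal.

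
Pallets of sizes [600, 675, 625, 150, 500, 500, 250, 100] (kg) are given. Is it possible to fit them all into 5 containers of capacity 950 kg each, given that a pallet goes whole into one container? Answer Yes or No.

A valid assignment using 5 containers:
  container 1: 675 + 250 = 925
  container 2: 625 + 150 + 100 = 875
  container 3: 600 = 600
  container 4: 500 = 500
  container 5: 500 = 500
Every load is within 950 kg, so 5 containers suffice.

Yes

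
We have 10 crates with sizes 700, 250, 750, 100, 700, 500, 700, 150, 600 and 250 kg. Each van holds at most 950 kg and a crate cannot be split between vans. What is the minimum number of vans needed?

Total = 750 + 700 + 700 + 700 + 600 + 500 + 250 + 250 + 150 + 100 = 4700 kg.
Lower bound: ⌈4700/950⌉ = 5 vans.
Also, 6 crates each exceed 475 kg, and no two of those can share a van, so at least 6 vans are needed.
A packing using 6 vans:
  van 1: 750 + 150 = 900
  van 2: 700 + 250 = 950
  van 3: 700 + 250 = 950
  van 4: 700 + 100 = 800
  van 5: 600 = 600
  van 6: 500 = 500
This matches the lower bound, so 6 is optimal.

6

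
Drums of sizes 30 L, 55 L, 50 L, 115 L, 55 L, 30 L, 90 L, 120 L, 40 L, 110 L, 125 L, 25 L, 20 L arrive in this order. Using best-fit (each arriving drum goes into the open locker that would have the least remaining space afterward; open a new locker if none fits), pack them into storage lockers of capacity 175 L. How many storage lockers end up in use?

  30 → locker 1 (new)  [load 30/175]
  55 → locker 1  [load 85/175]
  50 → locker 1  [load 135/175]
  115 → locker 2 (new)  [load 115/175]
  55 → locker 2  [load 170/175]
  30 → locker 1  [load 165/175]
  90 → locker 3 (new)  [load 90/175]
  120 → locker 4 (new)  [load 120/175]
  40 → locker 4  [load 160/175]
  110 → locker 5 (new)  [load 110/175]
  125 → locker 6 (new)  [load 125/175]
  25 → locker 6  [load 150/175]
  20 → locker 6  [load 170/175]
6 storage lockers opened.

6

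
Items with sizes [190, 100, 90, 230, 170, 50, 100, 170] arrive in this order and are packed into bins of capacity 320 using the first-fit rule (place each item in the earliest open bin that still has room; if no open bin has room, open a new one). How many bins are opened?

  190 → bin 1 (new)  [load 190/320]
  100 → bin 1  [load 290/320]
  90 → bin 2 (new)  [load 90/320]
  230 → bin 2  [load 320/320]
  170 → bin 3 (new)  [load 170/320]
  50 → bin 3  [load 220/320]
  100 → bin 3  [load 320/320]
  170 → bin 4 (new)  [load 170/320]
4 bins opened.

4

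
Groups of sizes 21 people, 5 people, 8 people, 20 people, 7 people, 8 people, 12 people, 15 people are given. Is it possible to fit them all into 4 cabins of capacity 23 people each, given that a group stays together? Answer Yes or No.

Total = 96 people; ⌈96/23⌉ = 5.
At least 5 cabins are required, but only 4 are allowed.

No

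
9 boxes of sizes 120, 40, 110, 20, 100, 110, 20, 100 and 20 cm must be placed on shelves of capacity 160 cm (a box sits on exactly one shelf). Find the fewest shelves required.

Total = 120 + 110 + 110 + 100 + 100 + 40 + 20 + 20 + 20 = 640 cm.
Lower bound: ⌈640/160⌉ = 4 shelves.
Also, 5 boxes each exceed 80 cm, and no two of those can share a shelf, so at least 5 shelves are needed.
A packing using 5 shelves:
  shelf 1: 120 + 40 = 160
  shelf 2: 110 + 20 + 20 = 150
  shelf 3: 110 + 20 = 130
  shelf 4: 100 = 100
  shelf 5: 100 = 100
This matches the lower bound, so 5 is optimal.

5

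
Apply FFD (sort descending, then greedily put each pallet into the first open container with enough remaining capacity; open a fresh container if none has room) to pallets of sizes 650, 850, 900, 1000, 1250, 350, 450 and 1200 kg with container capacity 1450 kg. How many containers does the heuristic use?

Sorted descending: 1250, 1200, 1000, 900, 850, 650, 450, 350.
  1250 → container 1 (new)  [load 1250/1450]
  1200 → container 2 (new)  [load 1200/1450]
  1000 → container 3 (new)  [load 1000/1450]
  900 → container 4 (new)  [load 900/1450]
  850 → container 5 (new)  [load 850/1450]
  650 → container 6 (new)  [load 650/1450]
  450 → container 3  [load 1450/1450]
  350 → container 4  [load 1250/1450]
6 containers opened.

6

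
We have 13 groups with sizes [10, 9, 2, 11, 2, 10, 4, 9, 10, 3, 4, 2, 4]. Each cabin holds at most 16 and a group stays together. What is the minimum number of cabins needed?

Total = 11 + 10 + 10 + 10 + 9 + 9 + 4 + 4 + 4 + 3 + 2 + 2 + 2 = 80.
Lower bound: ⌈80/16⌉ = 5 cabins.
Also, 6 groups each exceed 8, and no two of those can share a cabin, so at least 6 cabins are needed.
A packing using 6 cabins:
  cabin 1: 11 + 4 = 15
  cabin 2: 10 + 4 + 2 = 16
  cabin 3: 10 + 4 + 2 = 16
  cabin 4: 10 + 3 + 2 = 15
  cabin 5: 9 = 9
  cabin 6: 9 = 9
This matches the lower bound, so 6 is optimal.

6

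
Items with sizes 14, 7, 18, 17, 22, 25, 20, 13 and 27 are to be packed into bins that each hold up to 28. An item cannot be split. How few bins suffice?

Total = 27 + 25 + 22 + 20 + 18 + 17 + 14 + 13 + 7 = 163.
Lower bound: ⌈163/28⌉ = 6 bins.
A packing using 7 bins:
  bin 1: 27 = 27
  bin 2: 25 = 25
  bin 3: 22 = 22
  bin 4: 20 + 7 = 27
  bin 5: 18 = 18
  bin 6: 17 = 17
  bin 7: 14 + 13 = 27
No arrangement into 6 bins stays within capacity, so 7 is optimal.

7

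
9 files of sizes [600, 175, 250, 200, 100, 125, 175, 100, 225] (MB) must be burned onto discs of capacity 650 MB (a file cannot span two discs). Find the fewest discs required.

Total = 600 + 250 + 225 + 200 + 175 + 175 + 125 + 100 + 100 = 1950 MB.
Lower bound: ⌈1950/650⌉ = 3 discs.
A packing using 4 discs:
  disc 1: 600 = 600
  disc 2: 250 + 225 + 175 = 650
  disc 3: 200 + 175 + 125 + 100 = 600
  disc 4: 100 = 100
No arrangement into 3 discs stays within capacity, so 4 is optimal.

4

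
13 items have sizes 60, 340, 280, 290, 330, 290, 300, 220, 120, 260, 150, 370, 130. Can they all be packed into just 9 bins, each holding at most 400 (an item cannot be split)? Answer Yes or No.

A valid assignment using 9 bins:
  bin 1: 370 = 370
  bin 2: 340 + 60 = 400
  bin 3: 330 = 330
  bin 4: 300 = 300
  bin 5: 290 = 290
  bin 6: 290 = 290
  bin 7: 280 + 120 = 400
  bin 8: 260 + 130 = 390
  bin 9: 220 + 150 = 370
Every load is within 400, so 9 bins suffice.

Yes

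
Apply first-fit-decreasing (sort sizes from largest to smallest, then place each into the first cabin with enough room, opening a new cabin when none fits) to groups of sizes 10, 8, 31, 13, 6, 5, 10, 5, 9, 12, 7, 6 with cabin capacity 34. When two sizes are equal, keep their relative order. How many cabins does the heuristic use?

Sorted descending: 31, 13, 12, 10, 10, 9, 8, 7, 6, 6, 5, 5.
  31 → cabin 1 (new)  [load 31/34]
  13 → cabin 2 (new)  [load 13/34]
  12 → cabin 2  [load 25/34]
  10 → cabin 3 (new)  [load 10/34]
  10 → cabin 3  [load 20/34]
  9 → cabin 2  [load 34/34]
  8 → cabin 3  [load 28/34]
  7 → cabin 4 (new)  [load 7/34]
  6 → cabin 3  [load 34/34]
  6 → cabin 4  [load 13/34]
  5 → cabin 4  [load 18/34]
  5 → cabin 4  [load 23/34]
4 cabins opened.

4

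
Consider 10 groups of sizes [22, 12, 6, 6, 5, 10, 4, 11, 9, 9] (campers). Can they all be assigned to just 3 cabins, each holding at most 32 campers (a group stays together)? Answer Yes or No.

Yes

A valid assignment using 3 cabins:
  cabin 1: 22 + 10 = 32
  cabin 2: 12 + 11 + 9 = 32
  cabin 3: 9 + 6 + 6 + 5 + 4 = 30
Every load is within 32 campers, so 3 cabins suffice.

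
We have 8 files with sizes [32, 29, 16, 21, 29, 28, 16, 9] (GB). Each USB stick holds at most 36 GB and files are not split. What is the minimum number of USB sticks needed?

6

Total = 32 + 29 + 29 + 28 + 21 + 16 + 16 + 9 = 180 GB.
Lower bound: ⌈180/36⌉ = 5 USB sticks.
A packing using 6 USB sticks:
  USB stick 1: 32 = 32
  USB stick 2: 29 = 29
  USB stick 3: 29 = 29
  USB stick 4: 28 = 28
  USB stick 5: 21 + 9 = 30
  USB stick 6: 16 + 16 = 32
No arrangement into 5 USB sticks stays within capacity, so 6 is optimal.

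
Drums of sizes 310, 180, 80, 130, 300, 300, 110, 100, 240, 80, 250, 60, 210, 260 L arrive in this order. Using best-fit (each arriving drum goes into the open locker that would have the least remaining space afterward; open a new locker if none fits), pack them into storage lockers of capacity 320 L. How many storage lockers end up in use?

9

  310 → locker 1 (new)  [load 310/320]
  180 → locker 2 (new)  [load 180/320]
  80 → locker 2  [load 260/320]
  130 → locker 3 (new)  [load 130/320]
  300 → locker 4 (new)  [load 300/320]
  300 → locker 5 (new)  [load 300/320]
  110 → locker 3  [load 240/320]
  100 → locker 6 (new)  [load 100/320]
  240 → locker 7 (new)  [load 240/320]
  80 → locker 3  [load 320/320]
  250 → locker 8 (new)  [load 250/320]
  60 → locker 2  [load 320/320]
  210 → locker 6  [load 310/320]
  260 → locker 9 (new)  [load 260/320]
9 storage lockers opened.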